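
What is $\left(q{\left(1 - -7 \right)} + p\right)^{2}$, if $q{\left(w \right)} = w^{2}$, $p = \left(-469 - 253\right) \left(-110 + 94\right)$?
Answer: $134931456$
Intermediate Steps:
$p = 11552$ ($p = \left(-722\right) \left(-16\right) = 11552$)
$\left(q{\left(1 - -7 \right)} + p\right)^{2} = \left(\left(1 - -7\right)^{2} + 11552\right)^{2} = \left(\left(1 + 7\right)^{2} + 11552\right)^{2} = \left(8^{2} + 11552\right)^{2} = \left(64 + 11552\right)^{2} = 11616^{2} = 134931456$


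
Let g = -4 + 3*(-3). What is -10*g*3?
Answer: 390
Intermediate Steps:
g = -13 (g = -4 - 9 = -13)
-10*g*3 = -10*(-13)*3 = 130*3 = 390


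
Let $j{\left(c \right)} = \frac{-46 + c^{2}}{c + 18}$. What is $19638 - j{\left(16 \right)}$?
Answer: $\frac{333741}{17} \approx 19632.0$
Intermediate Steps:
$j{\left(c \right)} = \frac{-46 + c^{2}}{18 + c}$
$19638 - j{\left(16 \right)} = 19638 - \frac{-46 + 16^{2}}{18 + 16} = 19638 - \frac{-46 + 256}{34} = 19638 - \frac{1}{34} \cdot 210 = 19638 - \frac{105}{17} = \frac{333741}{17}$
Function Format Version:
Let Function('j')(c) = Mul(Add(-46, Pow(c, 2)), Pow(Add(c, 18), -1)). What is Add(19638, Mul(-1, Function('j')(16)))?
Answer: Rational(333741, 17) ≈ 19632.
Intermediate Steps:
Function('j')(c) = Mul(Pow(Add(18, c), -1), Add(-46, Pow(c, 2))) (Function('j')(c) = Mul(Add(-46, Pow(c, 2)), Pow(Add(18, c), -1)) = Mul(Pow(Add(18, c), -1), Add(-46, Pow(c, 2))))
Add(19638, Mul(-1, Function('j')(16))) = Add(19638, Mul(-1, Mul(Pow(Add(18, 16), -1), Add(-46, Pow(16, 2))))) = Add(19638, Mul(-1, Mul(Pow(34, -1), Add(-46, 256)))) = Add(19638, Mul(-1, Mul(Rational(1, 34), 210))) = Add(19638, Mul(-1, Rational(105, 17))) = Add(19638, Rational(-105, 17)) = Rational(333741, 17)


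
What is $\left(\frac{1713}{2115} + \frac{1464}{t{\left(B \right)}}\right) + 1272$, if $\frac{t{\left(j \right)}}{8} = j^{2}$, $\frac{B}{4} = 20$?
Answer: $\frac{1148609483}{902400} \approx 1272.8$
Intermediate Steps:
$B = 80$ ($B = 4 \cdot 20 = 80$)
$t{\left(j \right)} = 8 j^{2}$
$\left(\frac{1713}{2115} + \frac{1464}{t{\left(B \right)}}\right) + 1272 = \left(\frac{1713}{2115} + \frac{1464}{8 \cdot 80^{2}}\right) + 1272 = \left(1713 \cdot \frac{1}{2115} + \frac{1464}{8 \cdot 6400}\right) + 1272 = \left(\frac{571}{705} + \frac{1464}{51200}\right) + 1272 = \left(\frac{571}{705} + 1464 \cdot \frac{1}{51200}\right) + 1272 = \left(\frac{571}{705} + \frac{183}{6400}\right) + 1272 = \frac{756683}{902400} + 1272 = \frac{1148609483}{902400}$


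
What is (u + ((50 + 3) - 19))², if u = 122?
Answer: 24336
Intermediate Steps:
(u + ((50 + 3) - 19))² = (122 + ((50 + 3) - 19))² = (122 + (53 - 19))² = (122 + 34)² = 156² = 24336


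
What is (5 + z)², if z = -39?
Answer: 1156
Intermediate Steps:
(5 + z)² = (5 - 39)² = (-34)² = 1156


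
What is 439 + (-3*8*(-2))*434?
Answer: 21271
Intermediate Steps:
439 + (-3*8*(-2))*434 = 439 - 24*(-2)*434 = 439 + 48*434 = 439 + 20832 = 21271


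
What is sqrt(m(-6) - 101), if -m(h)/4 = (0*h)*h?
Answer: I*sqrt(101) ≈ 10.05*I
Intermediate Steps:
m(h) = 0 (m(h) = -4*0*h*h = -0*h = -4*0 = 0)
sqrt(m(-6) - 101) = sqrt(0 - 101) = sqrt(-101) = I*sqrt(101)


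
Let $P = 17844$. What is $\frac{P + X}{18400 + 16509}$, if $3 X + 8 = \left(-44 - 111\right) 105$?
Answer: $\frac{37249}{104727} \approx 0.35568$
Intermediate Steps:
$X = - \frac{16283}{3}$ ($X = - \frac{8}{3} + \frac{\left(-44 - 111\right) 105}{3} = - \frac{8}{3} + \frac{\left(-155\right) 105}{3} = - \frac{8}{3} + \frac{1}{3} \left(-16275\right) = - \frac{8}{3} - 5425 = - \frac{16283}{3} \approx -5427.7$)
$\frac{P + X}{18400 + 16509} = \frac{17844 - \frac{16283}{3}}{18400 + 16509} = \frac{37249}{3 \cdot 34909} = \frac{37249}{3} \cdot \frac{1}{34909} = \frac{37249}{104727}$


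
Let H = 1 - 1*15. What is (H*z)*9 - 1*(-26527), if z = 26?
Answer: 23251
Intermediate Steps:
H = -14 (H = 1 - 15 = -14)
(H*z)*9 - 1*(-26527) = -14*26*9 - 1*(-26527) = -364*9 + 26527 = -3276 + 26527 = 23251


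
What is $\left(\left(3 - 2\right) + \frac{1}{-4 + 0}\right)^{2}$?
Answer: $\frac{9}{16} \approx 0.5625$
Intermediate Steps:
$\left(\left(3 - 2\right) + \frac{1}{-4 + 0}\right)^{2} = \left(1 + \frac{1}{-4}\right)^{2} = \left(1 - \frac{1}{4}\right)^{2} = \left(\frac{3}{4}\right)^{2} = \frac{9}{16}$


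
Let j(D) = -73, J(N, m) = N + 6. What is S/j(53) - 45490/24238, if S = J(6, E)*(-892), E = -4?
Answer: 128061391/884687 ≈ 144.75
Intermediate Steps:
J(N, m) = 6 + N
S = -10704 (S = (6 + 6)*(-892) = 12*(-892) = -10704)
S/j(53) - 45490/24238 = -10704/(-73) - 45490/24238 = -10704*(-1/73) - 45490*1/24238 = 10704/73 - 22745/12119 = 128061391/884687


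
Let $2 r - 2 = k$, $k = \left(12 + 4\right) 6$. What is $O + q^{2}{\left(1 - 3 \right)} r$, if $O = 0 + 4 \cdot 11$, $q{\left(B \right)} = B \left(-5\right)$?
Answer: $4944$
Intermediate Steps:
$k = 96$ ($k = 16 \cdot 6 = 96$)
$q{\left(B \right)} = - 5 B$
$r = 49$ ($r = 1 + \frac{1}{2} \cdot 96 = 1 + 48 = 49$)
$O = 44$ ($O = 0 + 44 = 44$)
$O + q^{2}{\left(1 - 3 \right)} r = 44 + \left(- 5 \left(1 - 3\right)\right)^{2} \cdot 49 = 44 + \left(\left(-5\right) \left(-2\right)\right)^{2} \cdot 49 = 44 + 10^{2} \cdot 49 = 44 + 100 \cdot 49 = 44 + 4900 = 4944$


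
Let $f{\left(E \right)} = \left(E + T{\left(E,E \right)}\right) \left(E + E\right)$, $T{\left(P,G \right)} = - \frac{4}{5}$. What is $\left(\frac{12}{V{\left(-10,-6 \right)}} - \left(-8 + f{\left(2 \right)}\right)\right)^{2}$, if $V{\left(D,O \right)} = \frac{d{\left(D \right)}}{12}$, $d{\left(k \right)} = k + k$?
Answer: $16$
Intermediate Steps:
$T{\left(P,G \right)} = - \frac{4}{5}$ ($T{\left(P,G \right)} = \left(-4\right) \frac{1}{5} = - \frac{4}{5}$)
$f{\left(E \right)} = 2 E \left(- \frac{4}{5} + E\right)$ ($f{\left(E \right)} = \left(E - \frac{4}{5}\right) \left(E + E\right) = \left(- \frac{4}{5} + E\right) 2 E = 2 E \left(- \frac{4}{5} + E\right)$)
$d{\left(k \right)} = 2 k$
$V{\left(D,O \right)} = \frac{D}{6}$ ($V{\left(D,O \right)} = \frac{2 D}{12} = 2 D \frac{1}{12} = \frac{D}{6}$)
$\left(\frac{12}{V{\left(-10,-6 \right)}} - \left(-8 + f{\left(2 \right)}\right)\right)^{2} = \left(\frac{12}{\frac{1}{6} \left(-10\right)} + \left(8 - \frac{2}{5} \cdot 2 \left(-4 + 5 \cdot 2\right)\right)\right)^{2} = \left(\frac{12}{- \frac{5}{3}} + \left(8 - \frac{2}{5} \cdot 2 \left(-4 + 10\right)\right)\right)^{2} = \left(12 \left(- \frac{3}{5}\right) + \left(8 - \frac{2}{5} \cdot 2 \cdot 6\right)\right)^{2} = \left(- \frac{36}{5} + \left(8 - \frac{24}{5}\right)\right)^{2} = \left(- \frac{36}{5} + \frac{16}{5}\right)^{2} = \left(-4\right)^{2} = 16$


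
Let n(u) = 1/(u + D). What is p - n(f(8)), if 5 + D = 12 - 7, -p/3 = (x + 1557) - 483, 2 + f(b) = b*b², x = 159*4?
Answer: -2616301/510 ≈ -5130.0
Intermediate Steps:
x = 636
f(b) = -2 + b³ (f(b) = -2 + b*b² = -2 + b³)
p = -5130 (p = -3*((636 + 1557) - 483) = -3*(2193 - 483) = -3*1710 = -5130)
D = 0 (D = -5 + (12 - 7) = -5 + 5 = 0)
n(u) = 1/u (n(u) = 1/(u + 0) = 1/u)
p - n(f(8)) = -5130 - 1/(-2 + 8³) = -5130 - 1/(-2 + 512) = -5130 - 1/510 = -2616301/510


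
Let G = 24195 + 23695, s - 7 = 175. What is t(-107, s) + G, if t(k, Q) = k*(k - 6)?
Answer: 59981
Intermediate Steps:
s = 182 (s = 7 + 175 = 182)
t(k, Q) = k*(-6 + k)
G = 47890
t(-107, s) + G = -107*(-6 - 107) + 47890 = -107*(-113) + 47890 = 12091 + 47890 = 59981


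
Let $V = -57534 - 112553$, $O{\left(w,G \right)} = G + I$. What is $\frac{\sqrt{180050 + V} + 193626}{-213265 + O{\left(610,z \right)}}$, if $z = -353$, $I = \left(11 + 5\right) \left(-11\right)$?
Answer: $- \frac{96813}{106897} - \frac{9 \sqrt{123}}{213794} \approx -0.90613$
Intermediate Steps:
$I = -176$ ($I = 16 \left(-11\right) = -176$)
$O{\left(w,G \right)} = -176 + G$ ($O{\left(w,G \right)} = G - 176 = -176 + G$)
$V = -170087$ ($V = -57534 - 112553 = -170087$)
$\frac{\sqrt{180050 + V} + 193626}{-213265 + O{\left(610,z \right)}} = \frac{\sqrt{180050 - 170087} + 193626}{-213265 - 529} = \frac{\sqrt{9963} + 193626}{-213265 - 529} = \frac{9 \sqrt{123} + 193626}{-213794} = \left(193626 + 9 \sqrt{123}\right) \left(- \frac{1}{213794}\right) = - \frac{96813}{106897} - \frac{9 \sqrt{123}}{213794}$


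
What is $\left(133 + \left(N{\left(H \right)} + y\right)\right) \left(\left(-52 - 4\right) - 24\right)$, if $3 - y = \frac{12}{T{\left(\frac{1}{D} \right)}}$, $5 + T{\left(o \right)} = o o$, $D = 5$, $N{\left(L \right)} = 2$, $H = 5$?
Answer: $- \frac{348240}{31} \approx -11234.0$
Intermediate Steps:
$T{\left(o \right)} = -5 + o^{2}$ ($T{\left(o \right)} = -5 + o o = -5 + o^{2}$)
$y = \frac{168}{31}$ ($y = 3 - \frac{12}{-5 + \left(\frac{1}{5}\right)^{2}} = 3 - \frac{12}{-5 + \frac{1}{25}} = 3 - \frac{12}{- \frac{124}{25}} = 3 - 12 \left(- \frac{25}{124}\right) = 3 - - \frac{75}{31} = 3 + \frac{75}{31} = \frac{168}{31} \approx 5.4194$)
$\left(133 + \left(N{\left(H \right)} + y\right)\right) \left(\left(-52 - 4\right) - 24\right) = \left(133 + \left(2 + \frac{168}{31}\right)\right) \left(\left(-52 - 4\right) - 24\right) = \left(133 + \frac{230}{31}\right) \left(-56 - 24\right) = \frac{4353}{31} \left(-80\right) = - \frac{348240}{31}$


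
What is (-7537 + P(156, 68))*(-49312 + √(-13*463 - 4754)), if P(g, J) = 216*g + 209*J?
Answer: -1990774752 + 363339*I*√133 ≈ -1.9908e+9 + 4.1902e+6*I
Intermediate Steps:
P(g, J) = 209*J + 216*g
(-7537 + P(156, 68))*(-49312 + √(-13*463 - 4754)) = (-7537 + (209*68 + 216*156))*(-49312 + √(-13*463 - 4754)) = (-7537 + (14212 + 33696))*(-49312 + √(-6019 - 4754)) = (-7537 + 47908)*(-49312 + √(-10773)) = 40371*(-49312 + 9*I*√133) = -1990774752 + 363339*I*√133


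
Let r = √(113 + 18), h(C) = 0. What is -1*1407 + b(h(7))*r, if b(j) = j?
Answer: -1407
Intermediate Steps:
r = √131 ≈ 11.446
-1*1407 + b(h(7))*r = -1*1407 + 0*√131 = -1407 + 0 = -1407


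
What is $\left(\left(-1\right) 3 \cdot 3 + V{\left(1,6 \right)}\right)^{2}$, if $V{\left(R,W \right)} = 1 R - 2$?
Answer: $100$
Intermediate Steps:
$V{\left(R,W \right)} = -2 + R$ ($V{\left(R,W \right)} = R - 2 = -2 + R$)
$\left(\left(-1\right) 3 \cdot 3 + V{\left(1,6 \right)}\right)^{2} = \left(\left(-1\right) 3 \cdot 3 + \left(-2 + 1\right)\right)^{2} = \left(\left(-3\right) 3 - 1\right)^{2} = \left(-9 - 1\right)^{2} = \left(-10\right)^{2} = 100$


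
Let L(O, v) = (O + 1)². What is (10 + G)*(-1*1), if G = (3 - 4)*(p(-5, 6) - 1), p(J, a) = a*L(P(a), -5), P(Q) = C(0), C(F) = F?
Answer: -5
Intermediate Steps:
P(Q) = 0
L(O, v) = (1 + O)²
p(J, a) = a (p(J, a) = a*(1 + 0)² = a*1² = a*1 = a)
G = -5 (G = (3 - 4)*(6 - 1) = -1*5 = -5)
(10 + G)*(-1*1) = (10 - 5)*(-1*1) = 5*(-1) = -5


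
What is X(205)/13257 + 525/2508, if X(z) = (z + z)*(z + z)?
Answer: 142851575/11082852 ≈ 12.889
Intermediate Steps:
X(z) = 4*z² (X(z) = (2*z)*(2*z) = 4*z²)
X(205)/13257 + 525/2508 = (4*205²)/13257 + 525/2508 = (4*42025)*(1/13257) + 525*(1/2508) = 168100*(1/13257) + 175/836 = 168100/13257 + 175/836 = 142851575/11082852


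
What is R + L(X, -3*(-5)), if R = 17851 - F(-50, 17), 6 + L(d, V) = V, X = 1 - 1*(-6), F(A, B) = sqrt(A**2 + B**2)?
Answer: 17860 - sqrt(2789) ≈ 17807.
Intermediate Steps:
X = 7 (X = 1 + 6 = 7)
L(d, V) = -6 + V
R = 17851 - sqrt(2789) (R = 17851 - sqrt((-50)**2 + 17**2) = 17851 - sqrt(2500 + 289) = 17851 - sqrt(2789) ≈ 17798.)
R + L(X, -3*(-5)) = (17851 - sqrt(2789)) + (-6 - 3*(-5)) = (17851 - sqrt(2789)) + (-6 + 15) = (17851 - sqrt(2789)) + 9 = 17860 - sqrt(2789)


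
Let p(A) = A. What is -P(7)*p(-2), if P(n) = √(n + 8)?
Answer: 2*√15 ≈ 7.7460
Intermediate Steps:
P(n) = √(8 + n)
-P(7)*p(-2) = -√(8 + 7)*(-2) = -√15*(-2) = -(-2)*√15 = 2*√15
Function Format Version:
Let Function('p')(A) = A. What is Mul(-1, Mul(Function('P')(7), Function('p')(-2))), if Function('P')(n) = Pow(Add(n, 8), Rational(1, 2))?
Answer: Mul(2, Pow(15, Rational(1, 2))) ≈ 7.7460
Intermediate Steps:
Function('P')(n) = Pow(Add(8, n), Rational(1, 2))
Mul(-1, Mul(Function('P')(7), Function('p')(-2))) = Mul(-1, Mul(Pow(Add(8, 7), Rational(1, 2)), -2)) = Mul(-1, Mul(Pow(15, Rational(1, 2)), -2)) = Mul(-1, Mul(-2, Pow(15, Rational(1, 2)))) = Mul(2, Pow(15, Rational(1, 2)))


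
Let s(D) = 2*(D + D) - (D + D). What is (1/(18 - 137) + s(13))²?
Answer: 9566649/14161 ≈ 675.56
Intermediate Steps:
s(D) = 2*D (s(D) = 2*(2*D) - 2*D = 4*D - 2*D = 2*D)
(1/(18 - 137) + s(13))² = (1/(18 - 137) + 2*13)² = (1/(-119) + 26)² = (-1/119 + 26)² = (3093/119)² = 9566649/14161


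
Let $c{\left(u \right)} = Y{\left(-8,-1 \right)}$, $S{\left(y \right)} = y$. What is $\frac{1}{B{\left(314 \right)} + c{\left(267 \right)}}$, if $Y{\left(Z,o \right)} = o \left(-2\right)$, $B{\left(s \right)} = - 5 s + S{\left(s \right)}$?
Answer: $- \frac{1}{1254} \approx -0.00079745$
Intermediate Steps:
$B{\left(s \right)} = - 4 s$ ($B{\left(s \right)} = - 5 s + s = - 4 s$)
$Y{\left(Z,o \right)} = - 2 o$
$c{\left(u \right)} = 2$ ($c{\left(u \right)} = \left(-2\right) \left(-1\right) = 2$)
$\frac{1}{B{\left(314 \right)} + c{\left(267 \right)}} = \frac{1}{\left(-4\right) 314 + 2} = \frac{1}{-1256 + 2} = \frac{1}{-1254} = - \frac{1}{1254}$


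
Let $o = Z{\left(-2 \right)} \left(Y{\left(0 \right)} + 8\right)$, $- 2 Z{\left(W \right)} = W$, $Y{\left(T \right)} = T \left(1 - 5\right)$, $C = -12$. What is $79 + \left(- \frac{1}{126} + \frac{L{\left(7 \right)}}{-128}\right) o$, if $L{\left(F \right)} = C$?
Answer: $\frac{20081}{252} \approx 79.687$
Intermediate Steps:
$Y{\left(T \right)} = - 4 T$ ($Y{\left(T \right)} = T \left(-4\right) = - 4 T$)
$Z{\left(W \right)} = - \frac{W}{2}$
$o = 8$ ($o = \left(- \frac{1}{2}\right) \left(-2\right) \left(\left(-4\right) 0 + 8\right) = 1 \left(0 + 8\right) = 1 \cdot 8 = 8$)
$L{\left(F \right)} = -12$
$79 + \left(- \frac{1}{126} + \frac{L{\left(7 \right)}}{-128}\right) o = 79 + \left(- \frac{1}{126} - \frac{12}{-128}\right) 8 = 79 + \left(\left(-1\right) \frac{1}{126} - - \frac{3}{32}\right) 8 = 79 + \left(- \frac{1}{126} + \frac{3}{32}\right) 8 = 79 + \frac{173}{2016} \cdot 8 = 79 + \frac{173}{252} = \frac{20081}{252}$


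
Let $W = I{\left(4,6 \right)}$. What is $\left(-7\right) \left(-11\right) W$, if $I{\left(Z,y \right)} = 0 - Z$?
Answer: $-308$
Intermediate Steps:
$I{\left(Z,y \right)} = - Z$
$W = -4$ ($W = \left(-1\right) 4 = -4$)
$\left(-7\right) \left(-11\right) W = \left(-7\right) \left(-11\right) \left(-4\right) = 77 \left(-4\right) = -308$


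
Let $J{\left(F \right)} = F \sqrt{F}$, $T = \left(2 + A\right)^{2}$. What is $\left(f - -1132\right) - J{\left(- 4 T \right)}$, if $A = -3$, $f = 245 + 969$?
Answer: $2346 + 8 i \approx 2346.0 + 8.0 i$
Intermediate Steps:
$f = 1214$
$T = 1$ ($T = \left(2 - 3\right)^{2} = \left(-1\right)^{2} = 1$)
$J{\left(F \right)} = F^{\frac{3}{2}}$
$\left(f - -1132\right) - J{\left(- 4 T \right)} = \left(1214 - -1132\right) - \left(\left(-4\right) 1\right)^{\frac{3}{2}} = \left(1214 + 1132\right) - \left(-4\right)^{\frac{3}{2}} = 2346 - - 8 i = 2346 + 8 i$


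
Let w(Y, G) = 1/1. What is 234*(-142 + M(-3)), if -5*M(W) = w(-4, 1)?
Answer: -166374/5 ≈ -33275.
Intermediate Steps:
w(Y, G) = 1
M(W) = -⅕ (M(W) = -⅕*1 = -⅕)
234*(-142 + M(-3)) = 234*(-142 - ⅕) = 234*(-711/5) = -166374/5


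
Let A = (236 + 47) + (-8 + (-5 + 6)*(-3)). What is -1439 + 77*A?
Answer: 19505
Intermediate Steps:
A = 272 (A = 283 + (-8 + 1*(-3)) = 283 + (-8 - 3) = 283 - 11 = 272)
-1439 + 77*A = -1439 + 77*272 = -1439 + 20944 = 19505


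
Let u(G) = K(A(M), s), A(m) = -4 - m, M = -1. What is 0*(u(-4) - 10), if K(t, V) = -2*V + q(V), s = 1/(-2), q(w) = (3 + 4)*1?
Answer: 0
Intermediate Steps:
q(w) = 7 (q(w) = 7*1 = 7)
s = -½ ≈ -0.50000
K(t, V) = 7 - 2*V (K(t, V) = -2*V + 7 = 7 - 2*V)
u(G) = 8 (u(G) = 7 - 2*(-½) = 7 + 1 = 8)
0*(u(-4) - 10) = 0*(8 - 10) = 0*(-2) = 0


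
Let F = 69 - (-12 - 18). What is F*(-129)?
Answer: -12771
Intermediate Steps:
F = 99 (F = 69 - 1*(-30) = 69 + 30 = 99)
F*(-129) = 99*(-129) = -12771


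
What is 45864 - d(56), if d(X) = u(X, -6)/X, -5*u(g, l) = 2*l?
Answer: 3210477/70 ≈ 45864.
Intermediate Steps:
u(g, l) = -2*l/5
d(X) = 12/(5*X) (d(X) = (-⅖*(-6))/X = 12/(5*X))
45864 - d(56) = 45864 - 12/(5*56) = 45864 - 1*3/70 = 45864 - 3/70 = 3210477/70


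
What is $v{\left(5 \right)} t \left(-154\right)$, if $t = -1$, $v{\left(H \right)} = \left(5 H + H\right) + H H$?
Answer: $8470$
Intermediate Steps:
$v{\left(H \right)} = H^{2} + 6 H$ ($v{\left(H \right)} = 6 H + H^{2} = H^{2} + 6 H$)
$v{\left(5 \right)} t \left(-154\right) = 5 \left(6 + 5\right) \left(-1\right) \left(-154\right) = 5 \cdot 11 \left(-1\right) \left(-154\right) = 55 \left(-1\right) \left(-154\right) = \left(-55\right) \left(-154\right) = 8470$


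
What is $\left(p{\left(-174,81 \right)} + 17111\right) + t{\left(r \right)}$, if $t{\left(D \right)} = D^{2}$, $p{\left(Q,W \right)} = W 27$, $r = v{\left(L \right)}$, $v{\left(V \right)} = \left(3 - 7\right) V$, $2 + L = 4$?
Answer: $19362$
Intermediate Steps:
$L = 2$ ($L = -2 + 4 = 2$)
$v{\left(V \right)} = - 4 V$ ($v{\left(V \right)} = \left(3 - 7\right) V = - 4 V$)
$r = -8$ ($r = \left(-4\right) 2 = -8$)
$p{\left(Q,W \right)} = 27 W$
$\left(p{\left(-174,81 \right)} + 17111\right) + t{\left(r \right)} = \left(27 \cdot 81 + 17111\right) + \left(-8\right)^{2} = \left(2187 + 17111\right) + 64 = 19298 + 64 = 19362$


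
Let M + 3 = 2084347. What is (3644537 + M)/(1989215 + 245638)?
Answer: 1909627/744951 ≈ 2.5634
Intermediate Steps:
M = 2084344 (M = -3 + 2084347 = 2084344)
(3644537 + M)/(1989215 + 245638) = (3644537 + 2084344)/(1989215 + 245638) = 5728881/2234853 = 5728881*(1/2234853) = 1909627/744951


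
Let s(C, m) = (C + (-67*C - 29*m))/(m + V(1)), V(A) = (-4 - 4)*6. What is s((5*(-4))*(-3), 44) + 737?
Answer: 2046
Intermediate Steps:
V(A) = -48 (V(A) = -8*6 = -48)
s(C, m) = (-66*C - 29*m)/(-48 + m) (s(C, m) = (C + (-67*C - 29*m))/(m - 48) = (-66*C - 29*m)/(-48 + m))
s((5*(-4))*(-3), 44) + 737 = (-66*5*(-4)*(-3) - 29*44)/(-48 + 44) + 737 = (-(-1320)*(-3) - 1276)/(-4) + 737 = -(-66*60 - 1276)/4 + 737 = -(-3960 - 1276)/4 + 737 = -1/4*(-5236) + 737 = 1309 + 737 = 2046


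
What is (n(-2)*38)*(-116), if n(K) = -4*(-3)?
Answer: -52896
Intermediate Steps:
n(K) = 12
(n(-2)*38)*(-116) = (12*38)*(-116) = 456*(-116) = -52896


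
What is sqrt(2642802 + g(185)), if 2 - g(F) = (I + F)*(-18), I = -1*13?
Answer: 10*sqrt(26459) ≈ 1626.6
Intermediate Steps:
I = -13
g(F) = -232 + 18*F (g(F) = 2 - (-13 + F)*(-18) = 2 - (234 - 18*F) = 2 + (-234 + 18*F) = -232 + 18*F)
sqrt(2642802 + g(185)) = sqrt(2642802 + (-232 + 18*185)) = sqrt(2642802 + (-232 + 3330)) = sqrt(2642802 + 3098) = sqrt(2645900) = 10*sqrt(26459)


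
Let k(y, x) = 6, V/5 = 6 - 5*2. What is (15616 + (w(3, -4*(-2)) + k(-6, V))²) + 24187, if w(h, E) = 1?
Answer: 39852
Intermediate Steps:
V = -20 (V = 5*(6 - 5*2) = 5*(6 - 10) = 5*(-4) = -20)
(15616 + (w(3, -4*(-2)) + k(-6, V))²) + 24187 = (15616 + (1 + 6)²) + 24187 = (15616 + 7²) + 24187 = (15616 + 49) + 24187 = 15665 + 24187 = 39852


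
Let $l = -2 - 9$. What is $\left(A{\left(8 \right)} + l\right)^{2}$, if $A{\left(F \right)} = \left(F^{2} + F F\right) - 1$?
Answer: $13456$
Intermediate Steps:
$A{\left(F \right)} = -1 + 2 F^{2}$ ($A{\left(F \right)} = \left(F^{2} + F^{2}\right) - 1 = 2 F^{2} - 1 = -1 + 2 F^{2}$)
$l = -11$ ($l = -2 - 9 = -11$)
$\left(A{\left(8 \right)} + l\right)^{2} = \left(\left(-1 + 2 \cdot 8^{2}\right) - 11\right)^{2} = \left(\left(-1 + 2 \cdot 64\right) - 11\right)^{2} = \left(\left(-1 + 128\right) - 11\right)^{2} = \left(127 - 11\right)^{2} = 116^{2} = 13456$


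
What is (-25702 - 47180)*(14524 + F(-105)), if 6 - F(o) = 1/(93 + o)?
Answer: -2117963067/2 ≈ -1.0590e+9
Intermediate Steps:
F(o) = 6 - 1/(93 + o)
(-25702 - 47180)*(14524 + F(-105)) = (-25702 - 47180)*(14524 + (557 + 6*(-105))/(93 - 105)) = -72882*(14524 + (557 - 630)/(-12)) = -72882*(14524 - 1/12*(-73)) = -72882*(14524 + 73/12) = -72882*174361/12 = -2117963067/2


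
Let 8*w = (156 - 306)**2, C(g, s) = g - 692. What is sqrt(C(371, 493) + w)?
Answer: sqrt(9966)/2 ≈ 49.915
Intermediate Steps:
C(g, s) = -692 + g
w = 5625/2 (w = (156 - 306)**2/8 = (1/8)*(-150)**2 = (1/8)*22500 = 5625/2 ≈ 2812.5)
sqrt(C(371, 493) + w) = sqrt((-692 + 371) + 5625/2) = sqrt(-321 + 5625/2) = sqrt(4983/2) = sqrt(9966)/2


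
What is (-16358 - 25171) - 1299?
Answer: -42828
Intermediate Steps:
(-16358 - 25171) - 1299 = -41529 - 1299 = -42828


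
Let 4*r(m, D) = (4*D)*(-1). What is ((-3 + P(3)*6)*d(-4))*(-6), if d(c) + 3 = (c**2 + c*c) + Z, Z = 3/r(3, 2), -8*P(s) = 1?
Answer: 2475/4 ≈ 618.75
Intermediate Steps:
P(s) = -1/8 (P(s) = -1/8*1 = -1/8)
r(m, D) = -D (r(m, D) = ((4*D)*(-1))/4 = (-4*D)/4 = -D)
Z = -3/2 (Z = 3/((-1*2)) = 3/(-2) = 3*(-1/2) = -3/2 ≈ -1.5000)
d(c) = -9/2 + 2*c**2 (d(c) = -3 + ((c**2 + c*c) - 3/2) = -3 + ((c**2 + c**2) - 3/2) = -3 + (2*c**2 - 3/2) = -3 + (-3/2 + 2*c**2) = -9/2 + 2*c**2)
((-3 + P(3)*6)*d(-4))*(-6) = ((-3 - 1/8*6)*(-9/2 + 2*(-4)**2))*(-6) = ((-3 - 3/4)*(-9/2 + 2*16))*(-6) = -15*(-9/2 + 32)/4*(-6) = -15/4*55/2*(-6) = -825/8*(-6) = 2475/4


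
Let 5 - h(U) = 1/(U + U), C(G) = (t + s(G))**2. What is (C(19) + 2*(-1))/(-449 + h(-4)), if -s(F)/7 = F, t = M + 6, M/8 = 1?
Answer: -113272/3551 ≈ -31.899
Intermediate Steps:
M = 8 (M = 8*1 = 8)
t = 14 (t = 8 + 6 = 14)
s(F) = -7*F
C(G) = (14 - 7*G)**2
h(U) = 5 - 1/(2*U) (h(U) = 5 - 1/(U + U) = 5 - 1/(2*U))
(C(19) + 2*(-1))/(-449 + h(-4)) = (49*(-2 + 19)**2 + 2*(-1))/(-449 + (5 - 1/2/(-4))) = (49*17**2 - 2)/(-449 + (5 - 1/2*(-1/4))) = (49*289 - 2)/(-449 + (5 + 1/8)) = (14161 - 2)/(-449 + 41/8) = 14159/(-3551/8) = 14159*(-8/3551) = -113272/3551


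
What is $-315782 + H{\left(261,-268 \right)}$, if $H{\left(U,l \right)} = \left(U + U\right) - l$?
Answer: $-314992$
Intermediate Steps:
$H{\left(U,l \right)} = - l + 2 U$ ($H{\left(U,l \right)} = 2 U - l = - l + 2 U$)
$-315782 + H{\left(261,-268 \right)} = -315782 + \left(\left(-1\right) \left(-268\right) + 2 \cdot 261\right) = -315782 + \left(268 + 522\right) = -315782 + 790 = -314992$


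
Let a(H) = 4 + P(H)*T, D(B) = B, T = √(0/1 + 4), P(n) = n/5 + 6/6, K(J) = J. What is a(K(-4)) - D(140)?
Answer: -678/5 ≈ -135.60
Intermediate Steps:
P(n) = 1 + n/5 (P(n) = n*(⅕) + 6*(⅙) = n/5 + 1 = 1 + n/5)
T = 2 (T = √(0*1 + 4) = √(0 + 4) = √4 = 2)
a(H) = 6 + 2*H/5 (a(H) = 4 + (1 + H/5)*2 = 4 + (2 + 2*H/5) = 6 + 2*H/5)
a(K(-4)) - D(140) = (6 + (⅖)*(-4)) - 1*140 = (6 - 8/5) - 140 = 22/5 - 140 = -678/5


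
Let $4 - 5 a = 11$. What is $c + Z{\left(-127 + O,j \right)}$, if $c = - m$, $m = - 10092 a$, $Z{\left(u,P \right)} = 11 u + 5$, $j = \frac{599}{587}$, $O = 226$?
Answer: $- \frac{65174}{5} \approx -13035.0$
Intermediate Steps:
$j = \frac{599}{587}$ ($j = 599 \cdot \frac{1}{587} = \frac{599}{587} \approx 1.0204$)
$a = - \frac{7}{5}$ ($a = \frac{4}{5} - \frac{11}{5} = - \frac{7}{5} \approx -1.4$)
$Z{\left(u,P \right)} = 5 + 11 u$
$m = \frac{70644}{5}$ ($m = \left(-10092\right) \left(- \frac{7}{5}\right) = \frac{70644}{5} \approx 14129.0$)
$c = - \frac{70644}{5}$ ($c = \left(-1\right) \frac{70644}{5} = - \frac{70644}{5} \approx -14129.0$)
$c + Z{\left(-127 + O,j \right)} = - \frac{70644}{5} + \left(5 + 11 \left(-127 + 226\right)\right) = - \frac{70644}{5} + \left(5 + 11 \cdot 99\right) = - \frac{70644}{5} + \left(5 + 1089\right) = - \frac{70644}{5} + 1094 = - \frac{65174}{5}$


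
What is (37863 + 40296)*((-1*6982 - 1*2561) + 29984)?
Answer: 1597648119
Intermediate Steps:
(37863 + 40296)*((-1*6982 - 1*2561) + 29984) = 78159*((-6982 - 2561) + 29984) = 78159*(-9543 + 29984) = 78159*20441 = 1597648119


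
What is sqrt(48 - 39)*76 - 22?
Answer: 206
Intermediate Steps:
sqrt(48 - 39)*76 - 22 = sqrt(9)*76 - 22 = 3*76 - 22 = 228 - 22 = 206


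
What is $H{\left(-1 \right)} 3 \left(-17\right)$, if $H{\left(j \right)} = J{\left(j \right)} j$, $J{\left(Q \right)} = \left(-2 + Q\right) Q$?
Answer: $153$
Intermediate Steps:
$J{\left(Q \right)} = Q \left(-2 + Q\right)$
$H{\left(j \right)} = j^{2} \left(-2 + j\right)$ ($H{\left(j \right)} = j \left(-2 + j\right) j = j^{2} \left(-2 + j\right)$)
$H{\left(-1 \right)} 3 \left(-17\right) = \left(-1\right)^{2} \left(-2 - 1\right) 3 \left(-17\right) = 1 \left(-3\right) 3 \left(-17\right) = \left(-3\right) 3 \left(-17\right) = \left(-9\right) \left(-17\right) = 153$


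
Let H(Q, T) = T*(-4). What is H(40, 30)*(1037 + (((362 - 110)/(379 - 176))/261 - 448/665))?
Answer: -1987144104/15979 ≈ -1.2436e+5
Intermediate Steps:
H(Q, T) = -4*T
H(40, 30)*(1037 + (((362 - 110)/(379 - 176))/261 - 448/665)) = (-4*30)*(1037 + (((362 - 110)/(379 - 176))/261 - 448/665)) = -120*(1037 + ((252/203)*(1/261) - 448*1/665)) = -120*(1037 + ((252*(1/203))*(1/261) - 64/95)) = -120*(1037 + ((36/29)*(1/261) - 64/95)) = -120*(1037 + (4/841 - 64/95)) = -120*(1037 - 53444/79895) = -120*82797671/79895 = -1987144104/15979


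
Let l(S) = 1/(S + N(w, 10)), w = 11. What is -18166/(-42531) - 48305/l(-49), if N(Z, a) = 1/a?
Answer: 200926219931/85062 ≈ 2.3621e+6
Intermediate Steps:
l(S) = 1/(⅒ + S) (l(S) = 1/(S + 1/10) = 1/(S + ⅒) = 1/(⅒ + S))
-18166/(-42531) - 48305/l(-49) = -18166/(-42531) - 48305/(10/(1 + 10*(-49))) = -18166*(-1/42531) - 48305/(10/(1 - 490)) = 18166/42531 - 48305/(10/(-489)) = 18166/42531 - 48305/(10*(-1/489)) = 18166/42531 - 48305/(-10/489) = 18166/42531 - 48305*(-489/10) = 18166/42531 + 4724229/2 = 200926219931/85062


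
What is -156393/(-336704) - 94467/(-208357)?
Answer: 64392993069/70154635328 ≈ 0.91787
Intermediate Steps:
-156393/(-336704) - 94467/(-208357) = -156393*(-1/336704) - 94467*(-1/208357) = 156393/336704 + 94467/208357 = 64392993069/70154635328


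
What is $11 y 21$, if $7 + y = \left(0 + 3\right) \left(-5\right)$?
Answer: $-5082$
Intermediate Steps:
$y = -22$ ($y = -7 + \left(0 + 3\right) \left(-5\right) = -7 + 3 \left(-5\right) = -7 - 15 = -22$)
$11 y 21 = 11 \left(-22\right) 21 = \left(-242\right) 21 = -5082$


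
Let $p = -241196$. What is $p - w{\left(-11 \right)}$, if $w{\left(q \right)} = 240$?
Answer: $-241436$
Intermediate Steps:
$p - w{\left(-11 \right)} = -241196 - 240 = -241436$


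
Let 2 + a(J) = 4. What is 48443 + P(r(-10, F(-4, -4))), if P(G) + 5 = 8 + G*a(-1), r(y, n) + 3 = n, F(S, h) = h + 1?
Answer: 48434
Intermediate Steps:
F(S, h) = 1 + h
a(J) = 2 (a(J) = -2 + 4 = 2)
r(y, n) = -3 + n
P(G) = 3 + 2*G (P(G) = -5 + (8 + G*2) = -5 + (8 + 2*G) = 3 + 2*G)
48443 + P(r(-10, F(-4, -4))) = 48443 + (3 + 2*(-3 + (1 - 4))) = 48443 + (3 + 2*(-3 - 3)) = 48443 + (3 + 2*(-6)) = 48443 + (3 - 12) = 48443 - 9 = 48434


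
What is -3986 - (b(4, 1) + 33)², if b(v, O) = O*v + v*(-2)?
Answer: -4827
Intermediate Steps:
b(v, O) = -2*v + O*v (b(v, O) = O*v - 2*v = -2*v + O*v)
-3986 - (b(4, 1) + 33)² = -3986 - (4*(-2 + 1) + 33)² = -3986 - (4*(-1) + 33)² = -3986 - (-4 + 33)² = -3986 - 1*29² = -3986 - 1*841 = -3986 - 841 = -4827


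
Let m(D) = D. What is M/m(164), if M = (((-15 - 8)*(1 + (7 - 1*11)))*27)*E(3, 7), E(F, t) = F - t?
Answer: -1863/41 ≈ -45.439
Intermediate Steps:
M = -7452 (M = (((-15 - 8)*(1 + (7 - 1*11)))*27)*(3 - 1*7) = (-23*(1 + (7 - 11))*27)*(3 - 7) = (-23*(1 - 4)*27)*(-4) = (-23*(-3)*27)*(-4) = (69*27)*(-4) = 1863*(-4) = -7452)
M/m(164) = -7452/164 = -7452*1/164 = -1863/41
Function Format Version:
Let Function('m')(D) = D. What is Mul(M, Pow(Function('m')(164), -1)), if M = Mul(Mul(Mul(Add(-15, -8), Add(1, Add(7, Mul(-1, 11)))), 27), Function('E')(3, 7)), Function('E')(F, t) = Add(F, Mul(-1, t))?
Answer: Rational(-1863, 41) ≈ -45.439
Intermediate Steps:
M = -7452 (M = Mul(Mul(Mul(Add(-15, -8), Add(1, Add(7, Mul(-1, 11)))), 27), Add(3, Mul(-1, 7))) = Mul(Mul(Mul(-23, Add(1, Add(7, -11))), 27), Add(3, -7)) = Mul(Mul(Mul(-23, Add(1, -4)), 27), -4) = Mul(Mul(Mul(-23, -3), 27), -4) = Mul(Mul(69, 27), -4) = Mul(1863, -4) = -7452)
Mul(M, Pow(Function('m')(164), -1)) = Mul(-7452, Pow(164, -1)) = Mul(-7452, Rational(1, 164)) = Rational(-1863, 41)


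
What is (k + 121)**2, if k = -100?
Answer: 441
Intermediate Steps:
(k + 121)**2 = (-100 + 121)**2 = 21**2 = 441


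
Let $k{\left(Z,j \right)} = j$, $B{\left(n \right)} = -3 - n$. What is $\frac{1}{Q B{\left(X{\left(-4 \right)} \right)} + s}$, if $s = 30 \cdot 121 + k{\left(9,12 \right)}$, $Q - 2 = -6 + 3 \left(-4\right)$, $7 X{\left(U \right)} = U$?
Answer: $\frac{7}{25766} \approx 0.00027168$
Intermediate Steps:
$X{\left(U \right)} = \frac{U}{7}$
$Q = -16$ ($Q = 2 + \left(-6 + 3 \left(-4\right)\right) = 2 - 18 = -16$)
$s = 3642$ ($s = 30 \cdot 121 + 12 = 3630 + 12 = 3642$)
$\frac{1}{Q B{\left(X{\left(-4 \right)} \right)} + s} = \frac{1}{- 16 \left(-3 - \frac{1}{7} \left(-4\right)\right) + 3642} = \frac{1}{- 16 \left(-3 - - \frac{4}{7}\right) + 3642} = \frac{1}{- 16 \left(-3 + \frac{4}{7}\right) + 3642} = \frac{1}{\left(-16\right) \left(- \frac{17}{7}\right) + 3642} = \frac{1}{\frac{272}{7} + 3642} = \frac{1}{\frac{25766}{7}} = \frac{7}{25766}$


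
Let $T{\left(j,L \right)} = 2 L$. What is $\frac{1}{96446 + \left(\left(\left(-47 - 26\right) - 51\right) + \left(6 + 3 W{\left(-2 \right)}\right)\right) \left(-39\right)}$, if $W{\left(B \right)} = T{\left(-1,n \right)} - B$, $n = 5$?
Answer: $\frac{1}{99644} \approx 1.0036 \cdot 10^{-5}$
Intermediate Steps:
$W{\left(B \right)} = 10 - B$ ($W{\left(B \right)} = 2 \cdot 5 - B = 10 - B$)
$\frac{1}{96446 + \left(\left(\left(-47 - 26\right) - 51\right) + \left(6 + 3 W{\left(-2 \right)}\right)\right) \left(-39\right)} = \frac{1}{96446 + \left(\left(\left(-47 - 26\right) - 51\right) + \left(6 + 3 \left(10 - -2\right)\right)\right) \left(-39\right)} = \frac{1}{96446 + \left(\left(-73 - 51\right) + \left(6 + 3 \left(10 + 2\right)\right)\right) \left(-39\right)} = \frac{1}{96446 + \left(-124 + \left(6 + 3 \cdot 12\right)\right) \left(-39\right)} = \frac{1}{96446 + \left(-124 + \left(6 + 36\right)\right) \left(-39\right)} = \frac{1}{96446 + \left(-124 + 42\right) \left(-39\right)} = \frac{1}{96446 - -3198} = \frac{1}{96446 + 3198} = \frac{1}{99644}$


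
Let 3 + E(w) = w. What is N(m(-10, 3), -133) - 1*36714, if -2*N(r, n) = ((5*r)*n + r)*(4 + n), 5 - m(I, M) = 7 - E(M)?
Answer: 48942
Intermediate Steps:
E(w) = -3 + w
m(I, M) = -5 + M (m(I, M) = 5 - (7 - (-3 + M)) = 5 - (7 + (3 - M)) = 5 - (10 - M) = 5 + (-10 + M) = -5 + M)
N(r, n) = -(4 + n)*(r + 5*n*r)/2 (N(r, n) = -((5*r)*n + r)*(4 + n)/2 = -(5*n*r + r)*(4 + n)/2 = -(r + 5*n*r)*(4 + n)/2 = -(4 + n)*(r + 5*n*r)/2)
N(m(-10, 3), -133) - 1*36714 = -(-5 + 3)*(4 + 5*(-133)**2 + 21*(-133))/2 - 1*36714 = -1/2*(-2)*(4 + 5*17689 - 2793) - 36714 = -1/2*(-2)*(4 + 88445 - 2793) - 36714 = -1/2*(-2)*85656 - 36714 = 85656 - 36714 = 48942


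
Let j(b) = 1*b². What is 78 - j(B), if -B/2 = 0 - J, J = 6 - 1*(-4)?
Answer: -322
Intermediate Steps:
J = 10 (J = 6 + 4 = 10)
B = 20 (B = -2*(0 - 1*10) = -2*(0 - 10) = -2*(-10) = 20)
j(b) = b²
78 - j(B) = 78 - 1*20² = 78 - 1*400 = 78 - 400 = -322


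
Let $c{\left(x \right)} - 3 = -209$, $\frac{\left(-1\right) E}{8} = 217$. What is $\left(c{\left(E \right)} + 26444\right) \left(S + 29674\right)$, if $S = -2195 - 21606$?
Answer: $154095774$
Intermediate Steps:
$E = -1736$ ($E = \left(-8\right) 217 = -1736$)
$S = -23801$ ($S = -2195 - 21606 = -23801$)
$c{\left(x \right)} = -206$ ($c{\left(x \right)} = 3 - 209 = -206$)
$\left(c{\left(E \right)} + 26444\right) \left(S + 29674\right) = \left(-206 + 26444\right) \left(-23801 + 29674\right) = 26238 \cdot 5873 = 154095774$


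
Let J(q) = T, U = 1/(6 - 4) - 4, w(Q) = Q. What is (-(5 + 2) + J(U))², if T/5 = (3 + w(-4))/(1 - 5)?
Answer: 529/16 ≈ 33.063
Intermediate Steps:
U = -7/2 (U = 1/2 - 4 = ½ - 4 = -7/2 ≈ -3.5000)
T = 5/4 (T = 5*((3 - 4)/(1 - 5)) = 5*(-1/(-4)) = 5*(-1*(-¼)) = 5*(¼) = 5/4 ≈ 1.2500)
J(q) = 5/4
(-(5 + 2) + J(U))² = (-(5 + 2) + 5/4)² = (-1*7 + 5/4)² = (-7 + 5/4)² = (-23/4)² = 529/16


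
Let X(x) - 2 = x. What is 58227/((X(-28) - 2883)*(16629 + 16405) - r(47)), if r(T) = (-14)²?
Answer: -19409/32032034 ≈ -0.00060592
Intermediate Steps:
r(T) = 196
X(x) = 2 + x
58227/((X(-28) - 2883)*(16629 + 16405) - r(47)) = 58227/(((2 - 28) - 2883)*(16629 + 16405) - 1*196) = 58227/((-26 - 2883)*33034 - 196) = 58227/(-2909*33034 - 196) = 58227/(-96095906 - 196) = 58227/(-96096102) = 58227*(-1/96096102) = -19409/32032034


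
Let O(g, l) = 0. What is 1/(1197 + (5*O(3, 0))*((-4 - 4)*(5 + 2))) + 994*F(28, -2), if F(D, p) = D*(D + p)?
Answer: 866187505/1197 ≈ 7.2363e+5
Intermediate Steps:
1/(1197 + (5*O(3, 0))*((-4 - 4)*(5 + 2))) + 994*F(28, -2) = 1/(1197 + (5*0)*((-4 - 4)*(5 + 2))) + 994*(28*(28 - 2)) = 1/(1197 + 0*(-8*7)) + 994*(28*26) = 1/(1197 + 0*(-56)) + 994*728 = 1/(1197 + 0) + 723632 = 1/1197 + 723632 = 866187505/1197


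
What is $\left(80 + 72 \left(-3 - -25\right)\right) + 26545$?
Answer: $28209$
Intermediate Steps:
$\left(80 + 72 \left(-3 - -25\right)\right) + 26545 = \left(80 + 72 \left(-3 + 25\right)\right) + 26545 = \left(80 + 72 \cdot 22\right) + 26545 = \left(80 + 1584\right) + 26545 = 1664 + 26545 = 28209$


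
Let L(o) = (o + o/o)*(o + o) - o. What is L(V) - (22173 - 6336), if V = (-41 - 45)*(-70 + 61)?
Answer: 1183089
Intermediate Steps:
V = 774 (V = -86*(-9) = 774)
L(o) = -o + 2*o*(1 + o) (L(o) = (o + 1)*(2*o) - o = (1 + o)*(2*o) - o = 2*o*(1 + o) - o = -o + 2*o*(1 + o))
L(V) - (22173 - 6336) = 774*(1 + 2*774) - (22173 - 6336) = 774*(1 + 1548) - 1*15837 = 774*1549 - 15837 = 1198926 - 15837 = 1183089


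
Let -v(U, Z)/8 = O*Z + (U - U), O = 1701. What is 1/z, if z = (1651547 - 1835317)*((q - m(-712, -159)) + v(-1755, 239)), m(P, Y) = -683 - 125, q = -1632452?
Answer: 1/897524594120 ≈ 1.1142e-12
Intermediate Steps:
m(P, Y) = -808
v(U, Z) = -13608*Z (v(U, Z) = -8*(1701*Z + (U - U)) = -8*(1701*Z + 0) = -13608*Z)
z = 897524594120 (z = (1651547 - 1835317)*((-1632452 - 1*(-808)) - 13608*239) = -183770*((-1632452 + 808) - 3252312) = -183770*(-1631644 - 3252312) = -183770*(-4883956) = 897524594120)
1/z = 1/897524594120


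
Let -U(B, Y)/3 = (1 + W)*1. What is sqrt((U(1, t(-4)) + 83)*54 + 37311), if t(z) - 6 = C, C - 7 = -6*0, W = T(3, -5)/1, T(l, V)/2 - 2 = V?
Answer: sqrt(42603) ≈ 206.41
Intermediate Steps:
T(l, V) = 4 + 2*V
W = -6 (W = (4 + 2*(-5))/1 = (4 - 10)*1 = -6*1 = -6)
C = 7 (C = 7 - 6*0 = 7 - 1*0 = 7 + 0 = 7)
t(z) = 13 (t(z) = 6 + 7 = 13)
U(B, Y) = 15 (U(B, Y) = -3*(1 - 6) = -(-15) = -3*(-5) = 15)
sqrt((U(1, t(-4)) + 83)*54 + 37311) = sqrt((15 + 83)*54 + 37311) = sqrt(98*54 + 37311) = sqrt(5292 + 37311) = sqrt(42603)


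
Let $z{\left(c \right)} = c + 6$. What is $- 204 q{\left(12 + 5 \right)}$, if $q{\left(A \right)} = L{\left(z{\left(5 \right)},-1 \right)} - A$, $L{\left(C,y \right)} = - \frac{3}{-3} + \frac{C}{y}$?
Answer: $5508$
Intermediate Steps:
$z{\left(c \right)} = 6 + c$
$L{\left(C,y \right)} = 1 + \frac{C}{y}$ ($L{\left(C,y \right)} = \left(-3\right) \left(- \frac{1}{3}\right) + \frac{C}{y} = 1 + \frac{C}{y}$)
$q{\left(A \right)} = -10 - A$ ($q{\left(A \right)} = \frac{\left(6 + 5\right) - 1}{-1} - A = - (11 - 1) - A = \left(-1\right) 10 - A = -10 - A$)
$- 204 q{\left(12 + 5 \right)} = - 204 \left(-10 - \left(12 + 5\right)\right) = - 204 \left(-10 - 17\right) = \left(-204\right) \left(-27\right) = 5508$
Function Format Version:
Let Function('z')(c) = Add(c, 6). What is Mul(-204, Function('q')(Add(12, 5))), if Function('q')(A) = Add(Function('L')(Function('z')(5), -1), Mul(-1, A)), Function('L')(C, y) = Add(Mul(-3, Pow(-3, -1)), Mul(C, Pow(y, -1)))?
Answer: 5508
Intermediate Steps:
Function('z')(c) = Add(6, c)
Function('L')(C, y) = Add(1, Mul(C, Pow(y, -1))) (Function('L')(C, y) = Add(Mul(-3, Rational(-1, 3)), Mul(C, Pow(y, -1))) = Add(1, Mul(C, Pow(y, -1))))
Function('q')(A) = Add(-10, Mul(-1, A)) (Function('q')(A) = Add(Mul(Pow(-1, -1), Add(Add(6, 5), -1)), Mul(-1, A)) = Add(Mul(-1, Add(11, -1)), Mul(-1, A)) = Add(Mul(-1, 10), Mul(-1, A)) = Add(-10, Mul(-1, A)))
Mul(-204, Function('q')(Add(12, 5))) = Mul(-204, Add(-10, Mul(-1, Add(12, 5)))) = Mul(-204, Add(-10, Mul(-1, 17))) = Mul(-204, Add(-10, -17)) = Mul(-204, -27) = 5508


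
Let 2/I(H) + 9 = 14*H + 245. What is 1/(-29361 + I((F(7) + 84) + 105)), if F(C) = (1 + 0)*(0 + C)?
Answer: -1490/43747889 ≈ -3.4059e-5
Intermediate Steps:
F(C) = C (F(C) = 1*C = C)
I(H) = 2/(236 + 14*H) (I(H) = 2/(-9 + (14*H + 245)) = 2/(-9 + (245 + 14*H)) = 2/(236 + 14*H))
1/(-29361 + I((F(7) + 84) + 105)) = 1/(-29361 + 1/(118 + 7*((7 + 84) + 105))) = 1/(-29361 + 1/(118 + 7*(91 + 105))) = 1/(-29361 + 1/(118 + 7*196)) = 1/(-29361 + 1/(118 + 1372)) = 1/(-29361 + 1/1490) = 1/(-43747889/1490) = -1490/43747889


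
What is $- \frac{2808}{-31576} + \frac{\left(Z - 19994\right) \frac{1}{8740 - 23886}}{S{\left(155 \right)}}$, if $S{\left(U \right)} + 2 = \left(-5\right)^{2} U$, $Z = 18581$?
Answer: $\frac{6865132623}{77177609242} \approx 0.088952$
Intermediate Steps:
$S{\left(U \right)} = -2 + 25 U$ ($S{\left(U \right)} = -2 + \left(-5\right)^{2} U = -2 + 25 U$)
$- \frac{2808}{-31576} + \frac{\left(Z - 19994\right) \frac{1}{8740 - 23886}}{S{\left(155 \right)}} = - \frac{2808}{-31576} + \frac{\left(18581 - 19994\right) \frac{1}{8740 - 23886}}{-2 + 25 \cdot 155} = \left(-2808\right) \left(- \frac{1}{31576}\right) + \frac{\left(-1413\right) \frac{1}{-15146}}{-2 + 3875} = \frac{351}{3947} + \frac{\left(-1413\right) \left(- \frac{1}{15146}\right)}{3873} = \frac{351}{3947} + \frac{1413}{15146} \cdot \frac{1}{3873} = \frac{351}{3947} + \frac{471}{19553486} = \frac{6865132623}{77177609242}$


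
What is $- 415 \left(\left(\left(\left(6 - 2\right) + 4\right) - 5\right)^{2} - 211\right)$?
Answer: $83830$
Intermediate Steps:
$- 415 \left(\left(\left(\left(6 - 2\right) + 4\right) - 5\right)^{2} - 211\right) = - 415 \left(\left(\left(4 + 4\right) - 5\right)^{2} - 211\right) = - 415 \left(\left(8 - 5\right)^{2} - 211\right) = - 415 \left(3^{2} - 211\right) = - 415 \left(9 - 211\right) = \left(-415\right) \left(-202\right) = 83830$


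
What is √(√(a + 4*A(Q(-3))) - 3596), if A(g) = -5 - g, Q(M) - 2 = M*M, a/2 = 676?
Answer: √(-3596 + 2*√322) ≈ 59.667*I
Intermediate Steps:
a = 1352 (a = 2*676 = 1352)
Q(M) = 2 + M² (Q(M) = 2 + M*M = 2 + M²)
√(√(a + 4*A(Q(-3))) - 3596) = √(√(1352 + 4*(-5 - (2 + (-3)²))) - 3596) = √(√(1352 + 4*(-5 - (2 + 9))) - 3596) = √(√(1352 + 4*(-5 - 1*11)) - 3596) = √(√(1352 + 4*(-5 - 11)) - 3596) = √(√(1352 + 4*(-16)) - 3596) = √(√(1352 - 64) - 3596) = √(√1288 - 3596) = √(2*√322 - 3596) = √(-3596 + 2*√322)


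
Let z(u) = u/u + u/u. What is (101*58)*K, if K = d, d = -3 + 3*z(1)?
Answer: 17574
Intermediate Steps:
z(u) = 2 (z(u) = 1 + 1 = 2)
d = 3 (d = -3 + 3*2 = -3 + 6 = 3)
K = 3
(101*58)*K = (101*58)*3 = 5858*3 = 17574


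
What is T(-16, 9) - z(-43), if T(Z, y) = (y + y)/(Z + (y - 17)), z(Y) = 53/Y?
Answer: 83/172 ≈ 0.48256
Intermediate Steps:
T(Z, y) = 2*y/(-17 + Z + y) (T(Z, y) = (2*y)/(Z + (-17 + y)) = (2*y)/(-17 + Z + y) = 2*y/(-17 + Z + y))
T(-16, 9) - z(-43) = 2*9/(-17 - 16 + 9) - 53/(-43) = 2*9/(-24) - 53*(-1)/43 = 2*9*(-1/24) - 1*(-53/43) = -¾ + 53/43 = 83/172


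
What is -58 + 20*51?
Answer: 962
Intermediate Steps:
-58 + 20*51 = -58 + 1020 = 962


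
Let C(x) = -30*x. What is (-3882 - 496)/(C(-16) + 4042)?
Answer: -2189/2261 ≈ -0.96816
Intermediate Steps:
(-3882 - 496)/(C(-16) + 4042) = (-3882 - 496)/(-30*(-16) + 4042) = -4378/(480 + 4042) = -4378/4522 = -4378*1/4522 = -2189/2261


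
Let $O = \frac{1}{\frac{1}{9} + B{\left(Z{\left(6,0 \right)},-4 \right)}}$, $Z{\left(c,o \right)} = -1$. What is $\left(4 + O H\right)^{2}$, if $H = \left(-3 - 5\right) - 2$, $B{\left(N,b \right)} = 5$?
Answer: $\frac{2209}{529} \approx 4.1758$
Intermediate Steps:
$H = -10$ ($H = -8 - 2 = -10$)
$O = \frac{9}{46}$ ($O = \frac{1}{\frac{1}{9} + 5} = \frac{1}{\frac{46}{9}} = \frac{9}{46} \approx 0.19565$)
$\left(4 + O H\right)^{2} = \left(4 + \frac{9}{46} \left(-10\right)\right)^{2} = \left(4 - \frac{45}{23}\right)^{2} = \left(\frac{47}{23}\right)^{2} = \frac{2209}{529}$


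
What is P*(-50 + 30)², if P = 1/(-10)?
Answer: -40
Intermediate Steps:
P = -⅒ ≈ -0.10000
P*(-50 + 30)² = -(-50 + 30)²/10 = -⅒*(-20)² = -⅒*400 = -40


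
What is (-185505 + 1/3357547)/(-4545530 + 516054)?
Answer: 311420878117/6764577527686 ≈ 0.046037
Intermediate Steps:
(-185505 + 1/3357547)/(-4545530 + 516054) = (-185505 + 1/3357547)/(-4029476) = -622841756234/3357547*(-1/4029476) = 311420878117/6764577527686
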